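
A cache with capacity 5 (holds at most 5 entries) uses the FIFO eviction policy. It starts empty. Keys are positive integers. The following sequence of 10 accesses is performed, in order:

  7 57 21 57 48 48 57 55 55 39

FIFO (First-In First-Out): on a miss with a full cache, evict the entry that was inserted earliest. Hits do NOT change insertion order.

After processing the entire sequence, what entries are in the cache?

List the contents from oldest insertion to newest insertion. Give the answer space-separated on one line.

FIFO simulation (capacity=5):
  1. access 7: MISS. Cache (old->new): [7]
  2. access 57: MISS. Cache (old->new): [7 57]
  3. access 21: MISS. Cache (old->new): [7 57 21]
  4. access 57: HIT. Cache (old->new): [7 57 21]
  5. access 48: MISS. Cache (old->new): [7 57 21 48]
  6. access 48: HIT. Cache (old->new): [7 57 21 48]
  7. access 57: HIT. Cache (old->new): [7 57 21 48]
  8. access 55: MISS. Cache (old->new): [7 57 21 48 55]
  9. access 55: HIT. Cache (old->new): [7 57 21 48 55]
  10. access 39: MISS, evict 7. Cache (old->new): [57 21 48 55 39]
Total: 4 hits, 6 misses, 1 evictions

Answer: 57 21 48 55 39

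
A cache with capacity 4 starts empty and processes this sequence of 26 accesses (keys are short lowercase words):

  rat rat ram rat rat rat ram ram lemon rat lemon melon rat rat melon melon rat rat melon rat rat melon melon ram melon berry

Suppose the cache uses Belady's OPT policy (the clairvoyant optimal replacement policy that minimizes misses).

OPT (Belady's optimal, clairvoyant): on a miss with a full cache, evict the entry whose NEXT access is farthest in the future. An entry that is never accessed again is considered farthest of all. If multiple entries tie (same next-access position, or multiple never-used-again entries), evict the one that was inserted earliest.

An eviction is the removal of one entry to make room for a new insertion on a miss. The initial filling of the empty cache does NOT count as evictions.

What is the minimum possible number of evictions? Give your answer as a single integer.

Answer: 1

Derivation:
OPT (Belady) simulation (capacity=4):
  1. access rat: MISS. Cache: [rat]
  2. access rat: HIT. Next use of rat: step 4. Cache: [rat]
  3. access ram: MISS. Cache: [rat ram]
  4. access rat: HIT. Next use of rat: step 5. Cache: [rat ram]
  5. access rat: HIT. Next use of rat: step 6. Cache: [rat ram]
  6. access rat: HIT. Next use of rat: step 10. Cache: [rat ram]
  7. access ram: HIT. Next use of ram: step 8. Cache: [rat ram]
  8. access ram: HIT. Next use of ram: step 24. Cache: [rat ram]
  9. access lemon: MISS. Cache: [rat ram lemon]
  10. access rat: HIT. Next use of rat: step 13. Cache: [rat ram lemon]
  11. access lemon: HIT. Next use of lemon: never. Cache: [rat ram lemon]
  12. access melon: MISS. Cache: [rat ram lemon melon]
  13. access rat: HIT. Next use of rat: step 14. Cache: [rat ram lemon melon]
  14. access rat: HIT. Next use of rat: step 17. Cache: [rat ram lemon melon]
  15. access melon: HIT. Next use of melon: step 16. Cache: [rat ram lemon melon]
  16. access melon: HIT. Next use of melon: step 19. Cache: [rat ram lemon melon]
  17. access rat: HIT. Next use of rat: step 18. Cache: [rat ram lemon melon]
  18. access rat: HIT. Next use of rat: step 20. Cache: [rat ram lemon melon]
  19. access melon: HIT. Next use of melon: step 22. Cache: [rat ram lemon melon]
  20. access rat: HIT. Next use of rat: step 21. Cache: [rat ram lemon melon]
  21. access rat: HIT. Next use of rat: never. Cache: [rat ram lemon melon]
  22. access melon: HIT. Next use of melon: step 23. Cache: [rat ram lemon melon]
  23. access melon: HIT. Next use of melon: step 25. Cache: [rat ram lemon melon]
  24. access ram: HIT. Next use of ram: never. Cache: [rat ram lemon melon]
  25. access melon: HIT. Next use of melon: never. Cache: [rat ram lemon melon]
  26. access berry: MISS, evict rat (next use: never). Cache: [ram lemon melon berry]
Total: 21 hits, 5 misses, 1 evictions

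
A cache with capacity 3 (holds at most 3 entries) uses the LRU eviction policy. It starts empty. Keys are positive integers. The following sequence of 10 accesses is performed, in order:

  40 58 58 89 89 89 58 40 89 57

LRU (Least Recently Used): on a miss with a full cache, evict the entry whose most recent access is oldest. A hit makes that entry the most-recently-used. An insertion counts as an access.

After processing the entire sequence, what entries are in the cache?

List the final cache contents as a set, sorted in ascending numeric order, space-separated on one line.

Answer: 40 57 89

Derivation:
LRU simulation (capacity=3):
  1. access 40: MISS. Cache (LRU->MRU): [40]
  2. access 58: MISS. Cache (LRU->MRU): [40 58]
  3. access 58: HIT. Cache (LRU->MRU): [40 58]
  4. access 89: MISS. Cache (LRU->MRU): [40 58 89]
  5. access 89: HIT. Cache (LRU->MRU): [40 58 89]
  6. access 89: HIT. Cache (LRU->MRU): [40 58 89]
  7. access 58: HIT. Cache (LRU->MRU): [40 89 58]
  8. access 40: HIT. Cache (LRU->MRU): [89 58 40]
  9. access 89: HIT. Cache (LRU->MRU): [58 40 89]
  10. access 57: MISS, evict 58. Cache (LRU->MRU): [40 89 57]
Total: 6 hits, 4 misses, 1 evictions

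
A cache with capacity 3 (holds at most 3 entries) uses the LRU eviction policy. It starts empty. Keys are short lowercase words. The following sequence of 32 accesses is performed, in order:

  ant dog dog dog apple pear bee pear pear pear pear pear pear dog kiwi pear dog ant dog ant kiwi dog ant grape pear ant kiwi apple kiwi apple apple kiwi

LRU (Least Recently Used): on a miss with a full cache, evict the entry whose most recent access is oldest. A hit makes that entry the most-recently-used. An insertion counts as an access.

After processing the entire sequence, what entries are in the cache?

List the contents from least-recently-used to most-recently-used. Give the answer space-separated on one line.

LRU simulation (capacity=3):
  1. access ant: MISS. Cache (LRU->MRU): [ant]
  2. access dog: MISS. Cache (LRU->MRU): [ant dog]
  3. access dog: HIT. Cache (LRU->MRU): [ant dog]
  4. access dog: HIT. Cache (LRU->MRU): [ant dog]
  5. access apple: MISS. Cache (LRU->MRU): [ant dog apple]
  6. access pear: MISS, evict ant. Cache (LRU->MRU): [dog apple pear]
  7. access bee: MISS, evict dog. Cache (LRU->MRU): [apple pear bee]
  8. access pear: HIT. Cache (LRU->MRU): [apple bee pear]
  9. access pear: HIT. Cache (LRU->MRU): [apple bee pear]
  10. access pear: HIT. Cache (LRU->MRU): [apple bee pear]
  11. access pear: HIT. Cache (LRU->MRU): [apple bee pear]
  12. access pear: HIT. Cache (LRU->MRU): [apple bee pear]
  13. access pear: HIT. Cache (LRU->MRU): [apple bee pear]
  14. access dog: MISS, evict apple. Cache (LRU->MRU): [bee pear dog]
  15. access kiwi: MISS, evict bee. Cache (LRU->MRU): [pear dog kiwi]
  16. access pear: HIT. Cache (LRU->MRU): [dog kiwi pear]
  17. access dog: HIT. Cache (LRU->MRU): [kiwi pear dog]
  18. access ant: MISS, evict kiwi. Cache (LRU->MRU): [pear dog ant]
  19. access dog: HIT. Cache (LRU->MRU): [pear ant dog]
  20. access ant: HIT. Cache (LRU->MRU): [pear dog ant]
  21. access kiwi: MISS, evict pear. Cache (LRU->MRU): [dog ant kiwi]
  22. access dog: HIT. Cache (LRU->MRU): [ant kiwi dog]
  23. access ant: HIT. Cache (LRU->MRU): [kiwi dog ant]
  24. access grape: MISS, evict kiwi. Cache (LRU->MRU): [dog ant grape]
  25. access pear: MISS, evict dog. Cache (LRU->MRU): [ant grape pear]
  26. access ant: HIT. Cache (LRU->MRU): [grape pear ant]
  27. access kiwi: MISS, evict grape. Cache (LRU->MRU): [pear ant kiwi]
  28. access apple: MISS, evict pear. Cache (LRU->MRU): [ant kiwi apple]
  29. access kiwi: HIT. Cache (LRU->MRU): [ant apple kiwi]
  30. access apple: HIT. Cache (LRU->MRU): [ant kiwi apple]
  31. access apple: HIT. Cache (LRU->MRU): [ant kiwi apple]
  32. access kiwi: HIT. Cache (LRU->MRU): [ant apple kiwi]
Total: 19 hits, 13 misses, 10 evictions

Answer: ant apple kiwi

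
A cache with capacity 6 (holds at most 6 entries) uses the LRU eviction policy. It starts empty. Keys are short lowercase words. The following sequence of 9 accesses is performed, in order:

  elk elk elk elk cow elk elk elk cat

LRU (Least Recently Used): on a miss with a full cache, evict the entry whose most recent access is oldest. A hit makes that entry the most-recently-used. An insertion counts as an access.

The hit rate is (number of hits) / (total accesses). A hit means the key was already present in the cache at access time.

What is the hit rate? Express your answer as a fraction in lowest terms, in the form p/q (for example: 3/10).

LRU simulation (capacity=6):
  1. access elk: MISS. Cache (LRU->MRU): [elk]
  2. access elk: HIT. Cache (LRU->MRU): [elk]
  3. access elk: HIT. Cache (LRU->MRU): [elk]
  4. access elk: HIT. Cache (LRU->MRU): [elk]
  5. access cow: MISS. Cache (LRU->MRU): [elk cow]
  6. access elk: HIT. Cache (LRU->MRU): [cow elk]
  7. access elk: HIT. Cache (LRU->MRU): [cow elk]
  8. access elk: HIT. Cache (LRU->MRU): [cow elk]
  9. access cat: MISS. Cache (LRU->MRU): [cow elk cat]
Total: 6 hits, 3 misses, 0 evictions

Hit rate = 6/9 = 2/3

Answer: 2/3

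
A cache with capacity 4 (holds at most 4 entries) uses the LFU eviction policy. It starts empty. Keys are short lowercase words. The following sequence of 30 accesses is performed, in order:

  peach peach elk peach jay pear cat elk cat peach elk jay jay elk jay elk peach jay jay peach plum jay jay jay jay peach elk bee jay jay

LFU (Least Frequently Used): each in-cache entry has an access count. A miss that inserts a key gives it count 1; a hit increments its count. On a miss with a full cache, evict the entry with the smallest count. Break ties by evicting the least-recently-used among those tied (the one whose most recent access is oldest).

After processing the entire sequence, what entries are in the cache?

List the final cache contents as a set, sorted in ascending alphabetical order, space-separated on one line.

LFU simulation (capacity=4):
  1. access peach: MISS. Cache: [peach(c=1)]
  2. access peach: HIT, count now 2. Cache: [peach(c=2)]
  3. access elk: MISS. Cache: [elk(c=1) peach(c=2)]
  4. access peach: HIT, count now 3. Cache: [elk(c=1) peach(c=3)]
  5. access jay: MISS. Cache: [elk(c=1) jay(c=1) peach(c=3)]
  6. access pear: MISS. Cache: [elk(c=1) jay(c=1) pear(c=1) peach(c=3)]
  7. access cat: MISS, evict elk(c=1). Cache: [jay(c=1) pear(c=1) cat(c=1) peach(c=3)]
  8. access elk: MISS, evict jay(c=1). Cache: [pear(c=1) cat(c=1) elk(c=1) peach(c=3)]
  9. access cat: HIT, count now 2. Cache: [pear(c=1) elk(c=1) cat(c=2) peach(c=3)]
  10. access peach: HIT, count now 4. Cache: [pear(c=1) elk(c=1) cat(c=2) peach(c=4)]
  11. access elk: HIT, count now 2. Cache: [pear(c=1) cat(c=2) elk(c=2) peach(c=4)]
  12. access jay: MISS, evict pear(c=1). Cache: [jay(c=1) cat(c=2) elk(c=2) peach(c=4)]
  13. access jay: HIT, count now 2. Cache: [cat(c=2) elk(c=2) jay(c=2) peach(c=4)]
  14. access elk: HIT, count now 3. Cache: [cat(c=2) jay(c=2) elk(c=3) peach(c=4)]
  15. access jay: HIT, count now 3. Cache: [cat(c=2) elk(c=3) jay(c=3) peach(c=4)]
  16. access elk: HIT, count now 4. Cache: [cat(c=2) jay(c=3) peach(c=4) elk(c=4)]
  17. access peach: HIT, count now 5. Cache: [cat(c=2) jay(c=3) elk(c=4) peach(c=5)]
  18. access jay: HIT, count now 4. Cache: [cat(c=2) elk(c=4) jay(c=4) peach(c=5)]
  19. access jay: HIT, count now 5. Cache: [cat(c=2) elk(c=4) peach(c=5) jay(c=5)]
  20. access peach: HIT, count now 6. Cache: [cat(c=2) elk(c=4) jay(c=5) peach(c=6)]
  21. access plum: MISS, evict cat(c=2). Cache: [plum(c=1) elk(c=4) jay(c=5) peach(c=6)]
  22. access jay: HIT, count now 6. Cache: [plum(c=1) elk(c=4) peach(c=6) jay(c=6)]
  23. access jay: HIT, count now 7. Cache: [plum(c=1) elk(c=4) peach(c=6) jay(c=7)]
  24. access jay: HIT, count now 8. Cache: [plum(c=1) elk(c=4) peach(c=6) jay(c=8)]
  25. access jay: HIT, count now 9. Cache: [plum(c=1) elk(c=4) peach(c=6) jay(c=9)]
  26. access peach: HIT, count now 7. Cache: [plum(c=1) elk(c=4) peach(c=7) jay(c=9)]
  27. access elk: HIT, count now 5. Cache: [plum(c=1) elk(c=5) peach(c=7) jay(c=9)]
  28. access bee: MISS, evict plum(c=1). Cache: [bee(c=1) elk(c=5) peach(c=7) jay(c=9)]
  29. access jay: HIT, count now 10. Cache: [bee(c=1) elk(c=5) peach(c=7) jay(c=10)]
  30. access jay: HIT, count now 11. Cache: [bee(c=1) elk(c=5) peach(c=7) jay(c=11)]
Total: 21 hits, 9 misses, 5 evictions

Answer: bee elk jay peach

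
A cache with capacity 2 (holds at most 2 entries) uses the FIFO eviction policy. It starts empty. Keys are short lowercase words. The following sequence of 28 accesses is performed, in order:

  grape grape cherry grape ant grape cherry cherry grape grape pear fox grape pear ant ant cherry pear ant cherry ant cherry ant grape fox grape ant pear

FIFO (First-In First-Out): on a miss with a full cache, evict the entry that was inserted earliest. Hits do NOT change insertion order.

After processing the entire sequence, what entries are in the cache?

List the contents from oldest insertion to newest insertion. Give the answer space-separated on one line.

FIFO simulation (capacity=2):
  1. access grape: MISS. Cache (old->new): [grape]
  2. access grape: HIT. Cache (old->new): [grape]
  3. access cherry: MISS. Cache (old->new): [grape cherry]
  4. access grape: HIT. Cache (old->new): [grape cherry]
  5. access ant: MISS, evict grape. Cache (old->new): [cherry ant]
  6. access grape: MISS, evict cherry. Cache (old->new): [ant grape]
  7. access cherry: MISS, evict ant. Cache (old->new): [grape cherry]
  8. access cherry: HIT. Cache (old->new): [grape cherry]
  9. access grape: HIT. Cache (old->new): [grape cherry]
  10. access grape: HIT. Cache (old->new): [grape cherry]
  11. access pear: MISS, evict grape. Cache (old->new): [cherry pear]
  12. access fox: MISS, evict cherry. Cache (old->new): [pear fox]
  13. access grape: MISS, evict pear. Cache (old->new): [fox grape]
  14. access pear: MISS, evict fox. Cache (old->new): [grape pear]
  15. access ant: MISS, evict grape. Cache (old->new): [pear ant]
  16. access ant: HIT. Cache (old->new): [pear ant]
  17. access cherry: MISS, evict pear. Cache (old->new): [ant cherry]
  18. access pear: MISS, evict ant. Cache (old->new): [cherry pear]
  19. access ant: MISS, evict cherry. Cache (old->new): [pear ant]
  20. access cherry: MISS, evict pear. Cache (old->new): [ant cherry]
  21. access ant: HIT. Cache (old->new): [ant cherry]
  22. access cherry: HIT. Cache (old->new): [ant cherry]
  23. access ant: HIT. Cache (old->new): [ant cherry]
  24. access grape: MISS, evict ant. Cache (old->new): [cherry grape]
  25. access fox: MISS, evict cherry. Cache (old->new): [grape fox]
  26. access grape: HIT. Cache (old->new): [grape fox]
  27. access ant: MISS, evict grape. Cache (old->new): [fox ant]
  28. access pear: MISS, evict fox. Cache (old->new): [ant pear]
Total: 10 hits, 18 misses, 16 evictions

Answer: ant pear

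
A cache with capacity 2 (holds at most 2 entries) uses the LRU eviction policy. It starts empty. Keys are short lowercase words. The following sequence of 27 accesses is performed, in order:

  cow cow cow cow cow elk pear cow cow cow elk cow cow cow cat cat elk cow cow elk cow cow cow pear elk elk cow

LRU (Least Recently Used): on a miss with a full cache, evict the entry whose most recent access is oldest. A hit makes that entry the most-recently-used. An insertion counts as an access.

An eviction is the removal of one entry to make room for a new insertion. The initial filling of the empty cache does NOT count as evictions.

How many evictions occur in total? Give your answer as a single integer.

Answer: 9

Derivation:
LRU simulation (capacity=2):
  1. access cow: MISS. Cache (LRU->MRU): [cow]
  2. access cow: HIT. Cache (LRU->MRU): [cow]
  3. access cow: HIT. Cache (LRU->MRU): [cow]
  4. access cow: HIT. Cache (LRU->MRU): [cow]
  5. access cow: HIT. Cache (LRU->MRU): [cow]
  6. access elk: MISS. Cache (LRU->MRU): [cow elk]
  7. access pear: MISS, evict cow. Cache (LRU->MRU): [elk pear]
  8. access cow: MISS, evict elk. Cache (LRU->MRU): [pear cow]
  9. access cow: HIT. Cache (LRU->MRU): [pear cow]
  10. access cow: HIT. Cache (LRU->MRU): [pear cow]
  11. access elk: MISS, evict pear. Cache (LRU->MRU): [cow elk]
  12. access cow: HIT. Cache (LRU->MRU): [elk cow]
  13. access cow: HIT. Cache (LRU->MRU): [elk cow]
  14. access cow: HIT. Cache (LRU->MRU): [elk cow]
  15. access cat: MISS, evict elk. Cache (LRU->MRU): [cow cat]
  16. access cat: HIT. Cache (LRU->MRU): [cow cat]
  17. access elk: MISS, evict cow. Cache (LRU->MRU): [cat elk]
  18. access cow: MISS, evict cat. Cache (LRU->MRU): [elk cow]
  19. access cow: HIT. Cache (LRU->MRU): [elk cow]
  20. access elk: HIT. Cache (LRU->MRU): [cow elk]
  21. access cow: HIT. Cache (LRU->MRU): [elk cow]
  22. access cow: HIT. Cache (LRU->MRU): [elk cow]
  23. access cow: HIT. Cache (LRU->MRU): [elk cow]
  24. access pear: MISS, evict elk. Cache (LRU->MRU): [cow pear]
  25. access elk: MISS, evict cow. Cache (LRU->MRU): [pear elk]
  26. access elk: HIT. Cache (LRU->MRU): [pear elk]
  27. access cow: MISS, evict pear. Cache (LRU->MRU): [elk cow]
Total: 16 hits, 11 misses, 9 evictions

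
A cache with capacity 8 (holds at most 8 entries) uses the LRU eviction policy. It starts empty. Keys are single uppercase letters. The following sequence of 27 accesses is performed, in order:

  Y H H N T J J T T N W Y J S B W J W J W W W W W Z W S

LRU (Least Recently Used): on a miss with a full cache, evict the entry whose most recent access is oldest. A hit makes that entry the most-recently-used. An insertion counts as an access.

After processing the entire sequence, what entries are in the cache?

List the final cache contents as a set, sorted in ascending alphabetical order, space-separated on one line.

LRU simulation (capacity=8):
  1. access Y: MISS. Cache (LRU->MRU): [Y]
  2. access H: MISS. Cache (LRU->MRU): [Y H]
  3. access H: HIT. Cache (LRU->MRU): [Y H]
  4. access N: MISS. Cache (LRU->MRU): [Y H N]
  5. access T: MISS. Cache (LRU->MRU): [Y H N T]
  6. access J: MISS. Cache (LRU->MRU): [Y H N T J]
  7. access J: HIT. Cache (LRU->MRU): [Y H N T J]
  8. access T: HIT. Cache (LRU->MRU): [Y H N J T]
  9. access T: HIT. Cache (LRU->MRU): [Y H N J T]
  10. access N: HIT. Cache (LRU->MRU): [Y H J T N]
  11. access W: MISS. Cache (LRU->MRU): [Y H J T N W]
  12. access Y: HIT. Cache (LRU->MRU): [H J T N W Y]
  13. access J: HIT. Cache (LRU->MRU): [H T N W Y J]
  14. access S: MISS. Cache (LRU->MRU): [H T N W Y J S]
  15. access B: MISS. Cache (LRU->MRU): [H T N W Y J S B]
  16. access W: HIT. Cache (LRU->MRU): [H T N Y J S B W]
  17. access J: HIT. Cache (LRU->MRU): [H T N Y S B W J]
  18. access W: HIT. Cache (LRU->MRU): [H T N Y S B J W]
  19. access J: HIT. Cache (LRU->MRU): [H T N Y S B W J]
  20. access W: HIT. Cache (LRU->MRU): [H T N Y S B J W]
  21. access W: HIT. Cache (LRU->MRU): [H T N Y S B J W]
  22. access W: HIT. Cache (LRU->MRU): [H T N Y S B J W]
  23. access W: HIT. Cache (LRU->MRU): [H T N Y S B J W]
  24. access W: HIT. Cache (LRU->MRU): [H T N Y S B J W]
  25. access Z: MISS, evict H. Cache (LRU->MRU): [T N Y S B J W Z]
  26. access W: HIT. Cache (LRU->MRU): [T N Y S B J Z W]
  27. access S: HIT. Cache (LRU->MRU): [T N Y B J Z W S]
Total: 18 hits, 9 misses, 1 evictions

Answer: B J N S T W Y Z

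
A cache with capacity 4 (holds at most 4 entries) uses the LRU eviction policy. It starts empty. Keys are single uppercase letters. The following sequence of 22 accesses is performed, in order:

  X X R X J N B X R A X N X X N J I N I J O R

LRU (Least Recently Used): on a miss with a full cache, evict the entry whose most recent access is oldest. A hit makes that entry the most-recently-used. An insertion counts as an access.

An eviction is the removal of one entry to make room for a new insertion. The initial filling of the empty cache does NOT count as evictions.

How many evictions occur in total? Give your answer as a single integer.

LRU simulation (capacity=4):
  1. access X: MISS. Cache (LRU->MRU): [X]
  2. access X: HIT. Cache (LRU->MRU): [X]
  3. access R: MISS. Cache (LRU->MRU): [X R]
  4. access X: HIT. Cache (LRU->MRU): [R X]
  5. access J: MISS. Cache (LRU->MRU): [R X J]
  6. access N: MISS. Cache (LRU->MRU): [R X J N]
  7. access B: MISS, evict R. Cache (LRU->MRU): [X J N B]
  8. access X: HIT. Cache (LRU->MRU): [J N B X]
  9. access R: MISS, evict J. Cache (LRU->MRU): [N B X R]
  10. access A: MISS, evict N. Cache (LRU->MRU): [B X R A]
  11. access X: HIT. Cache (LRU->MRU): [B R A X]
  12. access N: MISS, evict B. Cache (LRU->MRU): [R A X N]
  13. access X: HIT. Cache (LRU->MRU): [R A N X]
  14. access X: HIT. Cache (LRU->MRU): [R A N X]
  15. access N: HIT. Cache (LRU->MRU): [R A X N]
  16. access J: MISS, evict R. Cache (LRU->MRU): [A X N J]
  17. access I: MISS, evict A. Cache (LRU->MRU): [X N J I]
  18. access N: HIT. Cache (LRU->MRU): [X J I N]
  19. access I: HIT. Cache (LRU->MRU): [X J N I]
  20. access J: HIT. Cache (LRU->MRU): [X N I J]
  21. access O: MISS, evict X. Cache (LRU->MRU): [N I J O]
  22. access R: MISS, evict N. Cache (LRU->MRU): [I J O R]
Total: 10 hits, 12 misses, 8 evictions

Answer: 8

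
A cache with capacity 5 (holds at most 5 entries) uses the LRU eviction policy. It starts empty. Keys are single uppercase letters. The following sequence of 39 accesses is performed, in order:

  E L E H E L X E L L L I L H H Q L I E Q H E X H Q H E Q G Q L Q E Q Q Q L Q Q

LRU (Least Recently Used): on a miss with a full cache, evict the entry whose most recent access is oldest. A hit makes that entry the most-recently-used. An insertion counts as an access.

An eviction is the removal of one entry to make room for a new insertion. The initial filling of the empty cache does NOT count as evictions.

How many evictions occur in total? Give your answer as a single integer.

LRU simulation (capacity=5):
  1. access E: MISS. Cache (LRU->MRU): [E]
  2. access L: MISS. Cache (LRU->MRU): [E L]
  3. access E: HIT. Cache (LRU->MRU): [L E]
  4. access H: MISS. Cache (LRU->MRU): [L E H]
  5. access E: HIT. Cache (LRU->MRU): [L H E]
  6. access L: HIT. Cache (LRU->MRU): [H E L]
  7. access X: MISS. Cache (LRU->MRU): [H E L X]
  8. access E: HIT. Cache (LRU->MRU): [H L X E]
  9. access L: HIT. Cache (LRU->MRU): [H X E L]
  10. access L: HIT. Cache (LRU->MRU): [H X E L]
  11. access L: HIT. Cache (LRU->MRU): [H X E L]
  12. access I: MISS. Cache (LRU->MRU): [H X E L I]
  13. access L: HIT. Cache (LRU->MRU): [H X E I L]
  14. access H: HIT. Cache (LRU->MRU): [X E I L H]
  15. access H: HIT. Cache (LRU->MRU): [X E I L H]
  16. access Q: MISS, evict X. Cache (LRU->MRU): [E I L H Q]
  17. access L: HIT. Cache (LRU->MRU): [E I H Q L]
  18. access I: HIT. Cache (LRU->MRU): [E H Q L I]
  19. access E: HIT. Cache (LRU->MRU): [H Q L I E]
  20. access Q: HIT. Cache (LRU->MRU): [H L I E Q]
  21. access H: HIT. Cache (LRU->MRU): [L I E Q H]
  22. access E: HIT. Cache (LRU->MRU): [L I Q H E]
  23. access X: MISS, evict L. Cache (LRU->MRU): [I Q H E X]
  24. access H: HIT. Cache (LRU->MRU): [I Q E X H]
  25. access Q: HIT. Cache (LRU->MRU): [I E X H Q]
  26. access H: HIT. Cache (LRU->MRU): [I E X Q H]
  27. access E: HIT. Cache (LRU->MRU): [I X Q H E]
  28. access Q: HIT. Cache (LRU->MRU): [I X H E Q]
  29. access G: MISS, evict I. Cache (LRU->MRU): [X H E Q G]
  30. access Q: HIT. Cache (LRU->MRU): [X H E G Q]
  31. access L: MISS, evict X. Cache (LRU->MRU): [H E G Q L]
  32. access Q: HIT. Cache (LRU->MRU): [H E G L Q]
  33. access E: HIT. Cache (LRU->MRU): [H G L Q E]
  34. access Q: HIT. Cache (LRU->MRU): [H G L E Q]
  35. access Q: HIT. Cache (LRU->MRU): [H G L E Q]
  36. access Q: HIT. Cache (LRU->MRU): [H G L E Q]
  37. access L: HIT. Cache (LRU->MRU): [H G E Q L]
  38. access Q: HIT. Cache (LRU->MRU): [H G E L Q]
  39. access Q: HIT. Cache (LRU->MRU): [H G E L Q]
Total: 30 hits, 9 misses, 4 evictions

Answer: 4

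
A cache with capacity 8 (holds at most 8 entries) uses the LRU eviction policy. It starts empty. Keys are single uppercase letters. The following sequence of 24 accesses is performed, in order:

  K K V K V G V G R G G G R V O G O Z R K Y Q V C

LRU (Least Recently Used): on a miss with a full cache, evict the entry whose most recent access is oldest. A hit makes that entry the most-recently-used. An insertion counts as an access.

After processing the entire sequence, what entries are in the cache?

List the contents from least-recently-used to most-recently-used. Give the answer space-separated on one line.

LRU simulation (capacity=8):
  1. access K: MISS. Cache (LRU->MRU): [K]
  2. access K: HIT. Cache (LRU->MRU): [K]
  3. access V: MISS. Cache (LRU->MRU): [K V]
  4. access K: HIT. Cache (LRU->MRU): [V K]
  5. access V: HIT. Cache (LRU->MRU): [K V]
  6. access G: MISS. Cache (LRU->MRU): [K V G]
  7. access V: HIT. Cache (LRU->MRU): [K G V]
  8. access G: HIT. Cache (LRU->MRU): [K V G]
  9. access R: MISS. Cache (LRU->MRU): [K V G R]
  10. access G: HIT. Cache (LRU->MRU): [K V R G]
  11. access G: HIT. Cache (LRU->MRU): [K V R G]
  12. access G: HIT. Cache (LRU->MRU): [K V R G]
  13. access R: HIT. Cache (LRU->MRU): [K V G R]
  14. access V: HIT. Cache (LRU->MRU): [K G R V]
  15. access O: MISS. Cache (LRU->MRU): [K G R V O]
  16. access G: HIT. Cache (LRU->MRU): [K R V O G]
  17. access O: HIT. Cache (LRU->MRU): [K R V G O]
  18. access Z: MISS. Cache (LRU->MRU): [K R V G O Z]
  19. access R: HIT. Cache (LRU->MRU): [K V G O Z R]
  20. access K: HIT. Cache (LRU->MRU): [V G O Z R K]
  21. access Y: MISS. Cache (LRU->MRU): [V G O Z R K Y]
  22. access Q: MISS. Cache (LRU->MRU): [V G O Z R K Y Q]
  23. access V: HIT. Cache (LRU->MRU): [G O Z R K Y Q V]
  24. access C: MISS, evict G. Cache (LRU->MRU): [O Z R K Y Q V C]
Total: 15 hits, 9 misses, 1 evictions

Answer: O Z R K Y Q V C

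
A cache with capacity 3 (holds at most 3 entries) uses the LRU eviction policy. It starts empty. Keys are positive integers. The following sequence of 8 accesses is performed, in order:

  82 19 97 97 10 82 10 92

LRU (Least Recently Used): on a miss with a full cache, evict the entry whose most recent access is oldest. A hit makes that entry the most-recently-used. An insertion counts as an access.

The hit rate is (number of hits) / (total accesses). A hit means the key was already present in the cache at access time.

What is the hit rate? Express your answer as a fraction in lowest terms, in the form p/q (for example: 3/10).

LRU simulation (capacity=3):
  1. access 82: MISS. Cache (LRU->MRU): [82]
  2. access 19: MISS. Cache (LRU->MRU): [82 19]
  3. access 97: MISS. Cache (LRU->MRU): [82 19 97]
  4. access 97: HIT. Cache (LRU->MRU): [82 19 97]
  5. access 10: MISS, evict 82. Cache (LRU->MRU): [19 97 10]
  6. access 82: MISS, evict 19. Cache (LRU->MRU): [97 10 82]
  7. access 10: HIT. Cache (LRU->MRU): [97 82 10]
  8. access 92: MISS, evict 97. Cache (LRU->MRU): [82 10 92]
Total: 2 hits, 6 misses, 3 evictions

Hit rate = 2/8 = 1/4

Answer: 1/4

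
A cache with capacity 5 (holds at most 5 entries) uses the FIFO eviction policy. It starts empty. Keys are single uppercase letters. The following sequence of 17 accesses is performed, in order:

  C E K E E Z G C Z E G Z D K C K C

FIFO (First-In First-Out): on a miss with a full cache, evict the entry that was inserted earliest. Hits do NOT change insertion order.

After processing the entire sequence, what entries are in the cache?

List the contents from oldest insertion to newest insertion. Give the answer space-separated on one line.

FIFO simulation (capacity=5):
  1. access C: MISS. Cache (old->new): [C]
  2. access E: MISS. Cache (old->new): [C E]
  3. access K: MISS. Cache (old->new): [C E K]
  4. access E: HIT. Cache (old->new): [C E K]
  5. access E: HIT. Cache (old->new): [C E K]
  6. access Z: MISS. Cache (old->new): [C E K Z]
  7. access G: MISS. Cache (old->new): [C E K Z G]
  8. access C: HIT. Cache (old->new): [C E K Z G]
  9. access Z: HIT. Cache (old->new): [C E K Z G]
  10. access E: HIT. Cache (old->new): [C E K Z G]
  11. access G: HIT. Cache (old->new): [C E K Z G]
  12. access Z: HIT. Cache (old->new): [C E K Z G]
  13. access D: MISS, evict C. Cache (old->new): [E K Z G D]
  14. access K: HIT. Cache (old->new): [E K Z G D]
  15. access C: MISS, evict E. Cache (old->new): [K Z G D C]
  16. access K: HIT. Cache (old->new): [K Z G D C]
  17. access C: HIT. Cache (old->new): [K Z G D C]
Total: 10 hits, 7 misses, 2 evictions

Answer: K Z G D C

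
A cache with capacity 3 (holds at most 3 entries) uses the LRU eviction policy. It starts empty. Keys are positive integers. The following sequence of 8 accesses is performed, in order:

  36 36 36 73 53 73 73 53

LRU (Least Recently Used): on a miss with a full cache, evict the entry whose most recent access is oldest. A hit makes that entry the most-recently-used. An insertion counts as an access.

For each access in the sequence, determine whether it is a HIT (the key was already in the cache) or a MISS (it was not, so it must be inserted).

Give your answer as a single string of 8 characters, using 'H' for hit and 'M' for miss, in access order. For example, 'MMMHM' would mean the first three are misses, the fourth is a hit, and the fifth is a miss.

LRU simulation (capacity=3):
  1. access 36: MISS. Cache (LRU->MRU): [36]
  2. access 36: HIT. Cache (LRU->MRU): [36]
  3. access 36: HIT. Cache (LRU->MRU): [36]
  4. access 73: MISS. Cache (LRU->MRU): [36 73]
  5. access 53: MISS. Cache (LRU->MRU): [36 73 53]
  6. access 73: HIT. Cache (LRU->MRU): [36 53 73]
  7. access 73: HIT. Cache (LRU->MRU): [36 53 73]
  8. access 53: HIT. Cache (LRU->MRU): [36 73 53]
Total: 5 hits, 3 misses, 0 evictions

Answer: MHHMMHHH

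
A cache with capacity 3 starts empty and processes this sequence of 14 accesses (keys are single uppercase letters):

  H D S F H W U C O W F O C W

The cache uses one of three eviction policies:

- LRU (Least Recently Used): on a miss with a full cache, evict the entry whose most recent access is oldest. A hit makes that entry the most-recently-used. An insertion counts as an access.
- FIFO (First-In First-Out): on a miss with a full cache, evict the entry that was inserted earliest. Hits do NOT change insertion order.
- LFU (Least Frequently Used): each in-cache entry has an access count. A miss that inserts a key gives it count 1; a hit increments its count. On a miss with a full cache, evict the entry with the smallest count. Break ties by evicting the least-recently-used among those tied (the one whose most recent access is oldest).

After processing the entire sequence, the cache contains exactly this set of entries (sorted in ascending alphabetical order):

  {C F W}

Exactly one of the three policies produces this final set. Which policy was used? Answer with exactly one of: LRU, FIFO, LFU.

Answer: FIFO

Derivation:
Simulating under each policy and comparing final sets:
  LRU: final set = {C O W} -> differs
  FIFO: final set = {C F W} -> MATCHES target
  LFU: final set = {C O W} -> differs
Only FIFO produces the target set.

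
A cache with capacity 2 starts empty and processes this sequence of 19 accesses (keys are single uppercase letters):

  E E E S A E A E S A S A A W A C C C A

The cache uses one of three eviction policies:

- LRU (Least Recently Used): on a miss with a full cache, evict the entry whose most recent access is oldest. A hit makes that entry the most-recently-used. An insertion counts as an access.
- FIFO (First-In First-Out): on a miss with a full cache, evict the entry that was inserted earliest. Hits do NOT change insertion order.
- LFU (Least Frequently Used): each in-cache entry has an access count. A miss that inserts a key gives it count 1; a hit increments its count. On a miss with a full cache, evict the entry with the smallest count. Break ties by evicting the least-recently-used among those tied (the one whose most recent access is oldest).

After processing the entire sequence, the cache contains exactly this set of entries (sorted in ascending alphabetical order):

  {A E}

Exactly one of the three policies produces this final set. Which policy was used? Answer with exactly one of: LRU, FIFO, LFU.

Simulating under each policy and comparing final sets:
  LRU: final set = {A C} -> differs
  FIFO: final set = {A C} -> differs
  LFU: final set = {A E} -> MATCHES target
Only LFU produces the target set.

Answer: LFU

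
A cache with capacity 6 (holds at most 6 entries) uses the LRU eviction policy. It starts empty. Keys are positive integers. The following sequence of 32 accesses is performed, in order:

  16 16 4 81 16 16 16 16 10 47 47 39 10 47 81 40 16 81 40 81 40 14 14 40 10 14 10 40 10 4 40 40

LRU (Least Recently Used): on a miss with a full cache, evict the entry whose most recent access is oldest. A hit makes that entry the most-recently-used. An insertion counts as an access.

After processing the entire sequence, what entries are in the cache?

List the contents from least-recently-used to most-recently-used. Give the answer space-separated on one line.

Answer: 16 81 14 10 4 40

Derivation:
LRU simulation (capacity=6):
  1. access 16: MISS. Cache (LRU->MRU): [16]
  2. access 16: HIT. Cache (LRU->MRU): [16]
  3. access 4: MISS. Cache (LRU->MRU): [16 4]
  4. access 81: MISS. Cache (LRU->MRU): [16 4 81]
  5. access 16: HIT. Cache (LRU->MRU): [4 81 16]
  6. access 16: HIT. Cache (LRU->MRU): [4 81 16]
  7. access 16: HIT. Cache (LRU->MRU): [4 81 16]
  8. access 16: HIT. Cache (LRU->MRU): [4 81 16]
  9. access 10: MISS. Cache (LRU->MRU): [4 81 16 10]
  10. access 47: MISS. Cache (LRU->MRU): [4 81 16 10 47]
  11. access 47: HIT. Cache (LRU->MRU): [4 81 16 10 47]
  12. access 39: MISS. Cache (LRU->MRU): [4 81 16 10 47 39]
  13. access 10: HIT. Cache (LRU->MRU): [4 81 16 47 39 10]
  14. access 47: HIT. Cache (LRU->MRU): [4 81 16 39 10 47]
  15. access 81: HIT. Cache (LRU->MRU): [4 16 39 10 47 81]
  16. access 40: MISS, evict 4. Cache (LRU->MRU): [16 39 10 47 81 40]
  17. access 16: HIT. Cache (LRU->MRU): [39 10 47 81 40 16]
  18. access 81: HIT. Cache (LRU->MRU): [39 10 47 40 16 81]
  19. access 40: HIT. Cache (LRU->MRU): [39 10 47 16 81 40]
  20. access 81: HIT. Cache (LRU->MRU): [39 10 47 16 40 81]
  21. access 40: HIT. Cache (LRU->MRU): [39 10 47 16 81 40]
  22. access 14: MISS, evict 39. Cache (LRU->MRU): [10 47 16 81 40 14]
  23. access 14: HIT. Cache (LRU->MRU): [10 47 16 81 40 14]
  24. access 40: HIT. Cache (LRU->MRU): [10 47 16 81 14 40]
  25. access 10: HIT. Cache (LRU->MRU): [47 16 81 14 40 10]
  26. access 14: HIT. Cache (LRU->MRU): [47 16 81 40 10 14]
  27. access 10: HIT. Cache (LRU->MRU): [47 16 81 40 14 10]
  28. access 40: HIT. Cache (LRU->MRU): [47 16 81 14 10 40]
  29. access 10: HIT. Cache (LRU->MRU): [47 16 81 14 40 10]
  30. access 4: MISS, evict 47. Cache (LRU->MRU): [16 81 14 40 10 4]
  31. access 40: HIT. Cache (LRU->MRU): [16 81 14 10 4 40]
  32. access 40: HIT. Cache (LRU->MRU): [16 81 14 10 4 40]
Total: 23 hits, 9 misses, 3 evictions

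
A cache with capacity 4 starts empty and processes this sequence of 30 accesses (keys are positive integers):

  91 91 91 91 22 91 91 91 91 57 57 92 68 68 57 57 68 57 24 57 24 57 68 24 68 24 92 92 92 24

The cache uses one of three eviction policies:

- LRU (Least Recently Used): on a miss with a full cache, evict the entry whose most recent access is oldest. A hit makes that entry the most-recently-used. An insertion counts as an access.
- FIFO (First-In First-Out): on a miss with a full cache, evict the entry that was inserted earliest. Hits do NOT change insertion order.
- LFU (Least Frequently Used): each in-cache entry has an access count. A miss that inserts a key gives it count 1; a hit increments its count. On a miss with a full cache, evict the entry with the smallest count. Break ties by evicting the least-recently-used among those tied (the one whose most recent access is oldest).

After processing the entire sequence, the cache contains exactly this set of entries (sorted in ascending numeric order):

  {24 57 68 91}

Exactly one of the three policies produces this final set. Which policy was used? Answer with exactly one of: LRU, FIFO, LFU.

Answer: LFU

Derivation:
Simulating under each policy and comparing final sets:
  LRU: final set = {24 57 68 92} -> differs
  FIFO: final set = {24 57 68 92} -> differs
  LFU: final set = {24 57 68 91} -> MATCHES target
Only LFU produces the target set.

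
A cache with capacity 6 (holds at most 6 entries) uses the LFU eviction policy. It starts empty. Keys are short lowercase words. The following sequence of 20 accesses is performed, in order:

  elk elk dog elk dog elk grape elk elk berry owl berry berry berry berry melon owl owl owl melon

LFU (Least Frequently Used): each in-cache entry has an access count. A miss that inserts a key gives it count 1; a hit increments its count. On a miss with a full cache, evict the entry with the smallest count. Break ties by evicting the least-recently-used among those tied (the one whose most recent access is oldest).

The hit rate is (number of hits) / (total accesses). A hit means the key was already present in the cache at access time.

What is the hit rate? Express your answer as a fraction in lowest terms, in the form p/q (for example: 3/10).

Answer: 7/10

Derivation:
LFU simulation (capacity=6):
  1. access elk: MISS. Cache: [elk(c=1)]
  2. access elk: HIT, count now 2. Cache: [elk(c=2)]
  3. access dog: MISS. Cache: [dog(c=1) elk(c=2)]
  4. access elk: HIT, count now 3. Cache: [dog(c=1) elk(c=3)]
  5. access dog: HIT, count now 2. Cache: [dog(c=2) elk(c=3)]
  6. access elk: HIT, count now 4. Cache: [dog(c=2) elk(c=4)]
  7. access grape: MISS. Cache: [grape(c=1) dog(c=2) elk(c=4)]
  8. access elk: HIT, count now 5. Cache: [grape(c=1) dog(c=2) elk(c=5)]
  9. access elk: HIT, count now 6. Cache: [grape(c=1) dog(c=2) elk(c=6)]
  10. access berry: MISS. Cache: [grape(c=1) berry(c=1) dog(c=2) elk(c=6)]
  11. access owl: MISS. Cache: [grape(c=1) berry(c=1) owl(c=1) dog(c=2) elk(c=6)]
  12. access berry: HIT, count now 2. Cache: [grape(c=1) owl(c=1) dog(c=2) berry(c=2) elk(c=6)]
  13. access berry: HIT, count now 3. Cache: [grape(c=1) owl(c=1) dog(c=2) berry(c=3) elk(c=6)]
  14. access berry: HIT, count now 4. Cache: [grape(c=1) owl(c=1) dog(c=2) berry(c=4) elk(c=6)]
  15. access berry: HIT, count now 5. Cache: [grape(c=1) owl(c=1) dog(c=2) berry(c=5) elk(c=6)]
  16. access melon: MISS. Cache: [grape(c=1) owl(c=1) melon(c=1) dog(c=2) berry(c=5) elk(c=6)]
  17. access owl: HIT, count now 2. Cache: [grape(c=1) melon(c=1) dog(c=2) owl(c=2) berry(c=5) elk(c=6)]
  18. access owl: HIT, count now 3. Cache: [grape(c=1) melon(c=1) dog(c=2) owl(c=3) berry(c=5) elk(c=6)]
  19. access owl: HIT, count now 4. Cache: [grape(c=1) melon(c=1) dog(c=2) owl(c=4) berry(c=5) elk(c=6)]
  20. access melon: HIT, count now 2. Cache: [grape(c=1) dog(c=2) melon(c=2) owl(c=4) berry(c=5) elk(c=6)]
Total: 14 hits, 6 misses, 0 evictions

Hit rate = 14/20 = 7/10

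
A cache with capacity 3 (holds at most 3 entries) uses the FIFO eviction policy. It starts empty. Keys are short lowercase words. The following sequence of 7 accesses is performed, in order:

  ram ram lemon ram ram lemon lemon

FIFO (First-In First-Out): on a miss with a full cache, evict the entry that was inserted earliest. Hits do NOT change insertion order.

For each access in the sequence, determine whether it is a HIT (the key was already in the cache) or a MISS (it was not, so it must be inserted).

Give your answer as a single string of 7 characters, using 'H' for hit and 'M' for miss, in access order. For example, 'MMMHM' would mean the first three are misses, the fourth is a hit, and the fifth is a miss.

Answer: MHMHHHH

Derivation:
FIFO simulation (capacity=3):
  1. access ram: MISS. Cache (old->new): [ram]
  2. access ram: HIT. Cache (old->new): [ram]
  3. access lemon: MISS. Cache (old->new): [ram lemon]
  4. access ram: HIT. Cache (old->new): [ram lemon]
  5. access ram: HIT. Cache (old->new): [ram lemon]
  6. access lemon: HIT. Cache (old->new): [ram lemon]
  7. access lemon: HIT. Cache (old->new): [ram lemon]
Total: 5 hits, 2 misses, 0 evictions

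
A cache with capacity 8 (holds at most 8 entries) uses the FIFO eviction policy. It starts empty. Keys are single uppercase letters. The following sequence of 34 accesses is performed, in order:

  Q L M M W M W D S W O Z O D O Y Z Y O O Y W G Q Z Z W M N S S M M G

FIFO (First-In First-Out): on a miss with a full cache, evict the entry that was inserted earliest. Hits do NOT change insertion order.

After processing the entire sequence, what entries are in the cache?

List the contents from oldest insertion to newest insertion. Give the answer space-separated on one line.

Answer: S O Z Y G Q M N

Derivation:
FIFO simulation (capacity=8):
  1. access Q: MISS. Cache (old->new): [Q]
  2. access L: MISS. Cache (old->new): [Q L]
  3. access M: MISS. Cache (old->new): [Q L M]
  4. access M: HIT. Cache (old->new): [Q L M]
  5. access W: MISS. Cache (old->new): [Q L M W]
  6. access M: HIT. Cache (old->new): [Q L M W]
  7. access W: HIT. Cache (old->new): [Q L M W]
  8. access D: MISS. Cache (old->new): [Q L M W D]
  9. access S: MISS. Cache (old->new): [Q L M W D S]
  10. access W: HIT. Cache (old->new): [Q L M W D S]
  11. access O: MISS. Cache (old->new): [Q L M W D S O]
  12. access Z: MISS. Cache (old->new): [Q L M W D S O Z]
  13. access O: HIT. Cache (old->new): [Q L M W D S O Z]
  14. access D: HIT. Cache (old->new): [Q L M W D S O Z]
  15. access O: HIT. Cache (old->new): [Q L M W D S O Z]
  16. access Y: MISS, evict Q. Cache (old->new): [L M W D S O Z Y]
  17. access Z: HIT. Cache (old->new): [L M W D S O Z Y]
  18. access Y: HIT. Cache (old->new): [L M W D S O Z Y]
  19. access O: HIT. Cache (old->new): [L M W D S O Z Y]
  20. access O: HIT. Cache (old->new): [L M W D S O Z Y]
  21. access Y: HIT. Cache (old->new): [L M W D S O Z Y]
  22. access W: HIT. Cache (old->new): [L M W D S O Z Y]
  23. access G: MISS, evict L. Cache (old->new): [M W D S O Z Y G]
  24. access Q: MISS, evict M. Cache (old->new): [W D S O Z Y G Q]
  25. access Z: HIT. Cache (old->new): [W D S O Z Y G Q]
  26. access Z: HIT. Cache (old->new): [W D S O Z Y G Q]
  27. access W: HIT. Cache (old->new): [W D S O Z Y G Q]
  28. access M: MISS, evict W. Cache (old->new): [D S O Z Y G Q M]
  29. access N: MISS, evict D. Cache (old->new): [S O Z Y G Q M N]
  30. access S: HIT. Cache (old->new): [S O Z Y G Q M N]
  31. access S: HIT. Cache (old->new): [S O Z Y G Q M N]
  32. access M: HIT. Cache (old->new): [S O Z Y G Q M N]
  33. access M: HIT. Cache (old->new): [S O Z Y G Q M N]
  34. access G: HIT. Cache (old->new): [S O Z Y G Q M N]
Total: 21 hits, 13 misses, 5 evictions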